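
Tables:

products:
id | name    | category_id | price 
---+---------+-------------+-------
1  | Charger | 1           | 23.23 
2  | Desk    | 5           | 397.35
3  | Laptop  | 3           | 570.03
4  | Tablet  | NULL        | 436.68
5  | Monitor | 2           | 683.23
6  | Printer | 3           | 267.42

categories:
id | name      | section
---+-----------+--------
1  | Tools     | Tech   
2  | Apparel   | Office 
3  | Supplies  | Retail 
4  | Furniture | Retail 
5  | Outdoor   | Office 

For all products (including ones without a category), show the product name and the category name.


LEFT JOIN keeps every row from products (the left table); where category_id has no match in categories, the category columns become NULL. Walk through each product:
  - product 1 (Charger): category_id=1 -> matches Tools
  - product 2 (Desk): category_id=5 -> matches Outdoor
  - product 3 (Laptop): category_id=3 -> matches Supplies
  - product 4 (Tablet): category_id=NULL, no match -> kept with NULL
  - product 5 (Monitor): category_id=2 -> matches Apparel
  - product 6 (Printer): category_id=3 -> matches Supplies
All 6 rows appear; 1 has NULL category.

SQL:
SELECT a.name, b.name AS category
FROM products a
LEFT JOIN categories b ON a.category_id = b.id

Result:
name    | category
--------+---------
Charger | Tools   
Desk    | Outdoor 
Laptop  | Supplies
Tablet  | NULL    
Monitor | Apparel 
Printer | Supplies


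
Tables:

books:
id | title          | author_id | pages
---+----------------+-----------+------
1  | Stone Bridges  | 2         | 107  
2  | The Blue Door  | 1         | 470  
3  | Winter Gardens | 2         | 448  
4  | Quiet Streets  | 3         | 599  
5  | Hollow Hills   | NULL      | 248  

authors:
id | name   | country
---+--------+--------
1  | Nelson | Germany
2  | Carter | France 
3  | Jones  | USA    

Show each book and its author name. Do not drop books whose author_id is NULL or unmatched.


LEFT JOIN keeps every row from books (the left table); where author_id has no match in authors, the author columns become NULL. Walk through each book:
  - book 1 (Stone Bridges): author_id=2 -> matches Carter
  - book 2 (The Blue Door): author_id=1 -> matches Nelson
  - book 3 (Winter Gardens): author_id=2 -> matches Carter
  - book 4 (Quiet Streets): author_id=3 -> matches Jones
  - book 5 (Hollow Hills): author_id=NULL, no match -> kept with NULL
All 5 rows appear; 1 has NULL author.

SQL:
SELECT a.title, b.name AS author
FROM books a
LEFT JOIN authors b ON a.author_id = b.id

Result:
title          | author
---------------+-------
Stone Bridges  | Carter
The Blue Door  | Nelson
Winter Gardens | Carter
Quiet Streets  | Jones 
Hollow Hills   | NULL  


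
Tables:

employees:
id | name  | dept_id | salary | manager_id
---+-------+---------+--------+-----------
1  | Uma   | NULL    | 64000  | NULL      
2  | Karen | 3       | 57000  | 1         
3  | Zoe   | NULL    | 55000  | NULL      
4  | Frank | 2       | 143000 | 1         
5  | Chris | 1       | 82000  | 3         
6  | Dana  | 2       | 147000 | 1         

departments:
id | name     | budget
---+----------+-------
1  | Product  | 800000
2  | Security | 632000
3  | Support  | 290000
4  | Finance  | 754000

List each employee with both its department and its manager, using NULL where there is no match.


Two LEFT JOINs from the same base table employees: one to departments via dept_id, one to employees itself via manager_id. Both are LEFT so every employee is preserved.
Match against departments:
  - employee 1 (Uma): dept_id=NULL, no match -> kept with NULL
  - employee 2 (Karen): dept_id=3 -> matches Support
  - employee 3 (Zoe): dept_id=NULL, no match -> kept with NULL
  - employee 4 (Frank): dept_id=2 -> matches Security
  - employee 5 (Chris): dept_id=1 -> matches Product
  - employee 6 (Dana): dept_id=2 -> matches Security
Match against employees (self):
  - employee 1 (Uma): manager_id=NULL -> NULL
  - employee 2 (Karen): manager_id=1 -> Uma
  - employee 3 (Zoe): manager_id=NULL -> NULL
  - employee 4 (Frank): manager_id=1 -> Uma
  - employee 5 (Chris): manager_id=3 -> Zoe
  - employee 6 (Dana): manager_id=1 -> Uma

SQL:
SELECT a.name, b.name AS department, c.name AS manager
FROM employees a
LEFT JOIN departments b ON a.dept_id = b.id
LEFT JOIN employees c ON a.manager_id = c.id

Result:
name  | department | manager
------+------------+--------
Uma   | NULL       | NULL   
Karen | Support    | Uma    
Zoe   | NULL       | NULL   
Frank | Security   | Uma    
Chris | Product    | Zoe    
Dana  | Security   | Uma    


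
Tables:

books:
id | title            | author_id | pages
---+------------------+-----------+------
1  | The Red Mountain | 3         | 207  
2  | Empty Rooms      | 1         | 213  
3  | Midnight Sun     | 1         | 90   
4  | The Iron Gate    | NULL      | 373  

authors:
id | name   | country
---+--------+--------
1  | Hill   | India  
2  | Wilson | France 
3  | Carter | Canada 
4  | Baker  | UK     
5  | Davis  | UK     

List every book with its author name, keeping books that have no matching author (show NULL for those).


LEFT JOIN keeps every row from books (the left table); where author_id has no match in authors, the author columns become NULL. Walk through each book:
  - book 1 (The Red Mountain): author_id=3 -> matches Carter
  - book 2 (Empty Rooms): author_id=1 -> matches Hill
  - book 3 (Midnight Sun): author_id=1 -> matches Hill
  - book 4 (The Iron Gate): author_id=NULL, no match -> kept with NULL
All 4 rows appear; 1 has NULL author.

SQL:
SELECT a.title, b.name AS author
FROM books a
LEFT JOIN authors b ON a.author_id = b.id

Result:
title            | author
-----------------+-------
The Red Mountain | Carter
Empty Rooms      | Hill  
Midnight Sun     | Hill  
The Iron Gate    | NULL  


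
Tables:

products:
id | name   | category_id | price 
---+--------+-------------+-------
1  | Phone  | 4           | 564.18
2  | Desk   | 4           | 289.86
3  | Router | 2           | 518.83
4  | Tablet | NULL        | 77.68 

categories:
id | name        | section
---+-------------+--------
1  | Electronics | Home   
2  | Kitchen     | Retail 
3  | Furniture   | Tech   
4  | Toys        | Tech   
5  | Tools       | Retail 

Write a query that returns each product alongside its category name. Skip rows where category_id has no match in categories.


INNER JOIN keeps only products rows whose category_id matches an id in categories. Walk through each product:
  - product 1 (Phone): category_id=4 -> matches Toys
  - product 2 (Desk): category_id=4 -> matches Toys
  - product 3 (Router): category_id=2 -> matches Kitchen
  - product 4 (Tablet): category_id=NULL, no match -> dropped
So 1 of 4 rows is dropped.

SQL:
SELECT a.name, b.name AS category
FROM products a
INNER JOIN categories b ON a.category_id = b.id

Result:
name   | category
-------+---------
Phone  | Toys    
Desk   | Toys    
Router | Kitchen 


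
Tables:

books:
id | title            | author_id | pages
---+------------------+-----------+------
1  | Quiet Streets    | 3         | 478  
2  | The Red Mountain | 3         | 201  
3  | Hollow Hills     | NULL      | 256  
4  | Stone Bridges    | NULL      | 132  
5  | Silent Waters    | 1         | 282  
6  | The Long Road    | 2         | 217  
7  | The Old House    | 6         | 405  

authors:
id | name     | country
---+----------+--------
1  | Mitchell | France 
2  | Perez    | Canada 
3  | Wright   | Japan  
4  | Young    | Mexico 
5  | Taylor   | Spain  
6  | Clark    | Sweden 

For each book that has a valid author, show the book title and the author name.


INNER JOIN keeps only books rows whose author_id matches an id in authors. Walk through each book:
  - book 1 (Quiet Streets): author_id=3 -> matches Wright
  - book 2 (The Red Mountain): author_id=3 -> matches Wright
  - book 3 (Hollow Hills): author_id=NULL, no match -> dropped
  - book 4 (Stone Bridges): author_id=NULL, no match -> dropped
  - book 5 (Silent Waters): author_id=1 -> matches Mitchell
  - book 6 (The Long Road): author_id=2 -> matches Perez
  - book 7 (The Old House): author_id=6 -> matches Clark
So 2 of 7 rows are dropped.

SQL:
SELECT a.title, b.name AS author
FROM books a
INNER JOIN authors b ON a.author_id = b.id

Result:
title            | author  
-----------------+---------
Quiet Streets    | Wright  
The Red Mountain | Wright  
Silent Waters    | Mitchell
The Long Road    | Perez   
The Old House    | Clark   


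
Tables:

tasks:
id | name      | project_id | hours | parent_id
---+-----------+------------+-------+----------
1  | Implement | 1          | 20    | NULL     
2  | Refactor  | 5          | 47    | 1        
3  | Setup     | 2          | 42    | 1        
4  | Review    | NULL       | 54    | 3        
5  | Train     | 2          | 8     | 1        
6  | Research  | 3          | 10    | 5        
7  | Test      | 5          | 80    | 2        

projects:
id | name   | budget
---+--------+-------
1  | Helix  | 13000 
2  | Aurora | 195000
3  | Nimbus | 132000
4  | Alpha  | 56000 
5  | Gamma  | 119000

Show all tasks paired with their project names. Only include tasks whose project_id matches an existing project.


INNER JOIN keeps only tasks rows whose project_id matches an id in projects. Walk through each task:
  - task 1 (Implement): project_id=1 -> matches Helix
  - task 2 (Refactor): project_id=5 -> matches Gamma
  - task 3 (Setup): project_id=2 -> matches Aurora
  - task 4 (Review): project_id=NULL, no match -> dropped
  - task 5 (Train): project_id=2 -> matches Aurora
  - task 6 (Research): project_id=3 -> matches Nimbus
  - task 7 (Test): project_id=5 -> matches Gamma
So 1 of 7 rows is dropped.

SQL:
SELECT a.name, b.name AS project
FROM tasks a
INNER JOIN projects b ON a.project_id = b.id

Result:
name      | project
----------+--------
Implement | Helix  
Refactor  | Gamma  
Setup     | Aurora 
Train     | Aurora 
Research  | Nimbus 
Test      | Gamma  


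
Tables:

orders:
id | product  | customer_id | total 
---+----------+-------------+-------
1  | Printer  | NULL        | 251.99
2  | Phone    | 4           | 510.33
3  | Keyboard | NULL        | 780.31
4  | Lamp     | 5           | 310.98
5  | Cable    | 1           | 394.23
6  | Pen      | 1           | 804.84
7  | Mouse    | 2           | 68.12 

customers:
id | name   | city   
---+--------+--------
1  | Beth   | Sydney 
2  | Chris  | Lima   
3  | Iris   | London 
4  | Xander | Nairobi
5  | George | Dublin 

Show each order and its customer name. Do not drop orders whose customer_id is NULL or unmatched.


LEFT JOIN keeps every row from orders (the left table); where customer_id has no match in customers, the customer columns become NULL. Walk through each order:
  - order 1 (Printer): customer_id=NULL, no match -> kept with NULL
  - order 2 (Phone): customer_id=4 -> matches Xander
  - order 3 (Keyboard): customer_id=NULL, no match -> kept with NULL
  - order 4 (Lamp): customer_id=5 -> matches George
  - order 5 (Cable): customer_id=1 -> matches Beth
  - order 6 (Pen): customer_id=1 -> matches Beth
  - order 7 (Mouse): customer_id=2 -> matches Chris
All 7 rows appear; 2 have NULL customer.

SQL:
SELECT a.product, b.name AS customer
FROM orders a
LEFT JOIN customers b ON a.customer_id = b.id

Result:
product  | customer
---------+---------
Printer  | NULL    
Phone    | Xander  
Keyboard | NULL    
Lamp     | George  
Cable    | Beth    
Pen      | Beth    
Mouse    | Chris   


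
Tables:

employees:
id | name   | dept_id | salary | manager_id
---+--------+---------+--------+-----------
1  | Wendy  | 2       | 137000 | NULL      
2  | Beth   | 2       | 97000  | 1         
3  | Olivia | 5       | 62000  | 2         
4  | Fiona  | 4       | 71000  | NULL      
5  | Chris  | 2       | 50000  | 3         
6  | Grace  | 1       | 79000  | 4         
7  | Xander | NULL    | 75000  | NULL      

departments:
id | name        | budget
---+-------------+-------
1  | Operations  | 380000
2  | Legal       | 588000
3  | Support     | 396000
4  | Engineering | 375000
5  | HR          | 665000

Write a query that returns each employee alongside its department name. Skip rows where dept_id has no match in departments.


INNER JOIN keeps only employees rows whose dept_id matches an id in departments. Walk through each employee:
  - employee 1 (Wendy): dept_id=2 -> matches Legal
  - employee 2 (Beth): dept_id=2 -> matches Legal
  - employee 3 (Olivia): dept_id=5 -> matches HR
  - employee 4 (Fiona): dept_id=4 -> matches Engineering
  - employee 5 (Chris): dept_id=2 -> matches Legal
  - employee 6 (Grace): dept_id=1 -> matches Operations
  - employee 7 (Xander): dept_id=NULL, no match -> dropped
So 1 of 7 rows is dropped.

SQL:
SELECT a.name, b.name AS department
FROM employees a
INNER JOIN departments b ON a.dept_id = b.id

Result:
name   | department 
-------+------------
Wendy  | Legal      
Beth   | Legal      
Olivia | HR         
Fiona  | Engineering
Chris  | Legal      
Grace  | Operations 


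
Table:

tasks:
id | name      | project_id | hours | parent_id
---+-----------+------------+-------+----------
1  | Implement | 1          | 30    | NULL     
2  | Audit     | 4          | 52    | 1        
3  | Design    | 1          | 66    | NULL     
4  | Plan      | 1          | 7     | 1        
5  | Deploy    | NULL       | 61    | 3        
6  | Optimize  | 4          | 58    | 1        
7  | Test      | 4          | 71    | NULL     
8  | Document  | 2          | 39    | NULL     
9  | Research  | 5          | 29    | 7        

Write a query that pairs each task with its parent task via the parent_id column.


This is a self-join: tasks is joined to a second copy of itself, matching each row's parent_id to another row's id. Use LEFT JOIN so rows with parent_id=NULL are kept.
  - task 1 (Implement): parent_id=NULL -> NULL
  - task 2 (Audit): parent_id=1 -> Implement
  - task 3 (Design): parent_id=NULL -> NULL
  - task 4 (Plan): parent_id=1 -> Implement
  - task 5 (Deploy): parent_id=3 -> Design
  - task 6 (Optimize): parent_id=1 -> Implement
  - task 7 (Test): parent_id=NULL -> NULL
  - task 8 (Document): parent_id=NULL -> NULL
  - task 9 (Research): parent_id=7 -> Test

SQL:
SELECT a.name AS item, b.name AS parent
FROM tasks a
LEFT JOIN tasks b ON a.parent_id = b.id

Result:
item      | parent   
----------+----------
Implement | NULL     
Audit     | Implement
Design    | NULL     
Plan      | Implement
Deploy    | Design   
Optimize  | Implement
Test      | NULL     
Document  | NULL     
Research  | Test     


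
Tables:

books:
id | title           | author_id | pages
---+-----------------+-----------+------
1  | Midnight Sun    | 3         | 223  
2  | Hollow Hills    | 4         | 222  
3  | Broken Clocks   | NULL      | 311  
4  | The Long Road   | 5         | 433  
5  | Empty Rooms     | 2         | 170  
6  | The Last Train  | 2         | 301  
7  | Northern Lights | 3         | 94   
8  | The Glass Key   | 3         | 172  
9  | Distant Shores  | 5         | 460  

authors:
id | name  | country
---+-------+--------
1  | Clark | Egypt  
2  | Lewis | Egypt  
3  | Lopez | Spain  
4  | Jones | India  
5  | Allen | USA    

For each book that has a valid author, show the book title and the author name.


INNER JOIN keeps only books rows whose author_id matches an id in authors. Walk through each book:
  - book 1 (Midnight Sun): author_id=3 -> matches Lopez
  - book 2 (Hollow Hills): author_id=4 -> matches Jones
  - book 3 (Broken Clocks): author_id=NULL, no match -> dropped
  - book 4 (The Long Road): author_id=5 -> matches Allen
  - book 5 (Empty Rooms): author_id=2 -> matches Lewis
  - book 6 (The Last Train): author_id=2 -> matches Lewis
  - book 7 (Northern Lights): author_id=3 -> matches Lopez
  - book 8 (The Glass Key): author_id=3 -> matches Lopez
  - book 9 (Distant Shores): author_id=5 -> matches Allen
So 1 of 9 rows is dropped.

SQL:
SELECT a.title, b.name AS author
FROM books a
INNER JOIN authors b ON a.author_id = b.id

Result:
title           | author
----------------+-------
Midnight Sun    | Lopez 
Hollow Hills    | Jones 
The Long Road   | Allen 
Empty Rooms     | Lewis 
The Last Train  | Lewis 
Northern Lights | Lopez 
The Glass Key   | Lopez 
Distant Shores  | Allen 


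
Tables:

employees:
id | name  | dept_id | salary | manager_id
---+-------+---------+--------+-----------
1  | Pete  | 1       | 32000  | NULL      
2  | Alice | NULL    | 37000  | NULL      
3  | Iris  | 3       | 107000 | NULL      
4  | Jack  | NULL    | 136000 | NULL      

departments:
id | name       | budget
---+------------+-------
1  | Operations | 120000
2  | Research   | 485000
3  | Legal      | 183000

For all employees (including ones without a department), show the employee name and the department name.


LEFT JOIN keeps every row from employees (the left table); where dept_id has no match in departments, the department columns become NULL. Walk through each employee:
  - employee 1 (Pete): dept_id=1 -> matches Operations
  - employee 2 (Alice): dept_id=NULL, no match -> kept with NULL
  - employee 3 (Iris): dept_id=3 -> matches Legal
  - employee 4 (Jack): dept_id=NULL, no match -> kept with NULL
All 4 rows appear; 2 have NULL department.

SQL:
SELECT a.name, b.name AS department
FROM employees a
LEFT JOIN departments b ON a.dept_id = b.id

Result:
name  | department
------+-----------
Pete  | Operations
Alice | NULL      
Iris  | Legal     
Jack  | NULL      


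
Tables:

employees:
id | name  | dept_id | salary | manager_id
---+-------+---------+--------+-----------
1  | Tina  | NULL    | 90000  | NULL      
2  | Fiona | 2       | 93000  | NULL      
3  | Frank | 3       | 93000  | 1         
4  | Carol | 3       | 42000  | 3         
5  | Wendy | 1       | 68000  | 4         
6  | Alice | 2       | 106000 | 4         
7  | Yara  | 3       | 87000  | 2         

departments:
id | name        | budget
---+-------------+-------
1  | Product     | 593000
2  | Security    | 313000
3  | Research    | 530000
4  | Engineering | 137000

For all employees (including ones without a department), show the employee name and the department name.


LEFT JOIN keeps every row from employees (the left table); where dept_id has no match in departments, the department columns become NULL. Walk through each employee:
  - employee 1 (Tina): dept_id=NULL, no match -> kept with NULL
  - employee 2 (Fiona): dept_id=2 -> matches Security
  - employee 3 (Frank): dept_id=3 -> matches Research
  - employee 4 (Carol): dept_id=3 -> matches Research
  - employee 5 (Wendy): dept_id=1 -> matches Product
  - employee 6 (Alice): dept_id=2 -> matches Security
  - employee 7 (Yara): dept_id=3 -> matches Research
All 7 rows appear; 1 has NULL department.

SQL:
SELECT a.name, b.name AS department
FROM employees a
LEFT JOIN departments b ON a.dept_id = b.id

Result:
name  | department
------+-----------
Tina  | NULL      
Fiona | Security  
Frank | Research  
Carol | Research  
Wendy | Product   
Alice | Security  
Yara  | Research  


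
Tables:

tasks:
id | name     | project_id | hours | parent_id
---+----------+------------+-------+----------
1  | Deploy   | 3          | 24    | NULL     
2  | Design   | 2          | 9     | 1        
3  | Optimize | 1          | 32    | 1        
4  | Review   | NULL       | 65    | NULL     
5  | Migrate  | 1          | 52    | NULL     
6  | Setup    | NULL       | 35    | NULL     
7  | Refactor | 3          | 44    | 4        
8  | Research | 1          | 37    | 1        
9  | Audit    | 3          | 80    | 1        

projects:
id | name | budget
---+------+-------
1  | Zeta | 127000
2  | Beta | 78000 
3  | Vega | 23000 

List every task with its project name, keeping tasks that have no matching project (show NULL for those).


LEFT JOIN keeps every row from tasks (the left table); where project_id has no match in projects, the project columns become NULL. Walk through each task:
  - task 1 (Deploy): project_id=3 -> matches Vega
  - task 2 (Design): project_id=2 -> matches Beta
  - task 3 (Optimize): project_id=1 -> matches Zeta
  - task 4 (Review): project_id=NULL, no match -> kept with NULL
  - task 5 (Migrate): project_id=1 -> matches Zeta
  - task 6 (Setup): project_id=NULL, no match -> kept with NULL
  - task 7 (Refactor): project_id=3 -> matches Vega
  - task 8 (Research): project_id=1 -> matches Zeta
  - task 9 (Audit): project_id=3 -> matches Vega
All 9 rows appear; 2 have NULL project.

SQL:
SELECT a.name, b.name AS project
FROM tasks a
LEFT JOIN projects b ON a.project_id = b.id

Result:
name     | project
---------+--------
Deploy   | Vega   
Design   | Beta   
Optimize | Zeta   
Review   | NULL   
Migrate  | Zeta   
Setup    | NULL   
Refactor | Vega   
Research | Zeta   
Audit    | Vega   


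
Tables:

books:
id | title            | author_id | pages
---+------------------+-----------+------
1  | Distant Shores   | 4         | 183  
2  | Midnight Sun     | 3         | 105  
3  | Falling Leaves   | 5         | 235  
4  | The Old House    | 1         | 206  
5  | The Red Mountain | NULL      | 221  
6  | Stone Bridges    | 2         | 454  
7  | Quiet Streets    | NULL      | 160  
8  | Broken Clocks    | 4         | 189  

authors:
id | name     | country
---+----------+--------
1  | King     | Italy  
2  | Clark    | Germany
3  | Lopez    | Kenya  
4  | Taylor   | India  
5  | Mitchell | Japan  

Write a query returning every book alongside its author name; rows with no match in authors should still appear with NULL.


LEFT JOIN keeps every row from books (the left table); where author_id has no match in authors, the author columns become NULL. Walk through each book:
  - book 1 (Distant Shores): author_id=4 -> matches Taylor
  - book 2 (Midnight Sun): author_id=3 -> matches Lopez
  - book 3 (Falling Leaves): author_id=5 -> matches Mitchell
  - book 4 (The Old House): author_id=1 -> matches King
  - book 5 (The Red Mountain): author_id=NULL, no match -> kept with NULL
  - book 6 (Stone Bridges): author_id=2 -> matches Clark
  - book 7 (Quiet Streets): author_id=NULL, no match -> kept with NULL
  - book 8 (Broken Clocks): author_id=4 -> matches Taylor
All 8 rows appear; 2 have NULL author.

SQL:
SELECT a.title, b.name AS author
FROM books a
LEFT JOIN authors b ON a.author_id = b.id

Result:
title            | author  
-----------------+---------
Distant Shores   | Taylor  
Midnight Sun     | Lopez   
Falling Leaves   | Mitchell
The Old House    | King    
The Red Mountain | NULL    
Stone Bridges    | Clark   
Quiet Streets    | NULL    
Broken Clocks    | Taylor  


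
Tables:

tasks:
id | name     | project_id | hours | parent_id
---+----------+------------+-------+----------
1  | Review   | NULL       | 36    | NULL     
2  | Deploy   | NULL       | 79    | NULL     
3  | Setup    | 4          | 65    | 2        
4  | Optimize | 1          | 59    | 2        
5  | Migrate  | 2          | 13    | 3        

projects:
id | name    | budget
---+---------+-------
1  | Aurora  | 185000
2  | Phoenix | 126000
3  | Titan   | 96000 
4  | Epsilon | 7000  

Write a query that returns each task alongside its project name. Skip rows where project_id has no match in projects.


INNER JOIN keeps only tasks rows whose project_id matches an id in projects. Walk through each task:
  - task 1 (Review): project_id=NULL, no match -> dropped
  - task 2 (Deploy): project_id=NULL, no match -> dropped
  - task 3 (Setup): project_id=4 -> matches Epsilon
  - task 4 (Optimize): project_id=1 -> matches Aurora
  - task 5 (Migrate): project_id=2 -> matches Phoenix
So 2 of 5 rows are dropped.

SQL:
SELECT a.name, b.name AS project
FROM tasks a
INNER JOIN projects b ON a.project_id = b.id

Result:
name     | project
---------+--------
Setup    | Epsilon
Optimize | Aurora 
Migrate  | Phoenix


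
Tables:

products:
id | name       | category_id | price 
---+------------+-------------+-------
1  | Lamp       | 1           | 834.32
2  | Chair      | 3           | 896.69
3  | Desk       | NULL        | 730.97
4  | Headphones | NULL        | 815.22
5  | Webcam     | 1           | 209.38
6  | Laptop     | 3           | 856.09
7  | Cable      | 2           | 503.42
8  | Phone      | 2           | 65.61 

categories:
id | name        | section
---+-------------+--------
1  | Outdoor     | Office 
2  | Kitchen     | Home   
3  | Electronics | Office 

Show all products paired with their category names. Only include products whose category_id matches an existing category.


INNER JOIN keeps only products rows whose category_id matches an id in categories. Walk through each product:
  - product 1 (Lamp): category_id=1 -> matches Outdoor
  - product 2 (Chair): category_id=3 -> matches Electronics
  - product 3 (Desk): category_id=NULL, no match -> dropped
  - product 4 (Headphones): category_id=NULL, no match -> dropped
  - product 5 (Webcam): category_id=1 -> matches Outdoor
  - product 6 (Laptop): category_id=3 -> matches Electronics
  - product 7 (Cable): category_id=2 -> matches Kitchen
  - product 8 (Phone): category_id=2 -> matches Kitchen
So 2 of 8 rows are dropped.

SQL:
SELECT a.name, b.name AS category
FROM products a
INNER JOIN categories b ON a.category_id = b.id

Result:
name   | category   
-------+------------
Lamp   | Outdoor    
Chair  | Electronics
Webcam | Outdoor    
Laptop | Electronics
Cable  | Kitchen    
Phone  | Kitchen    


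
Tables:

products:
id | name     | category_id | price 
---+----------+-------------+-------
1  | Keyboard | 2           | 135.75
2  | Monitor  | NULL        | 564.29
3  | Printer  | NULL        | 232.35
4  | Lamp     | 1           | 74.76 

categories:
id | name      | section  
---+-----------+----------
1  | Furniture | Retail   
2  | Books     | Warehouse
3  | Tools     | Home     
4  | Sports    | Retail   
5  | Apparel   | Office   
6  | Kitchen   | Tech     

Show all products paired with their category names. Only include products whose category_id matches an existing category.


INNER JOIN keeps only products rows whose category_id matches an id in categories. Walk through each product:
  - product 1 (Keyboard): category_id=2 -> matches Books
  - product 2 (Monitor): category_id=NULL, no match -> dropped
  - product 3 (Printer): category_id=NULL, no match -> dropped
  - product 4 (Lamp): category_id=1 -> matches Furniture
So 2 of 4 rows are dropped.

SQL:
SELECT a.name, b.name AS category
FROM products a
INNER JOIN categories b ON a.category_id = b.id

Result:
name     | category 
---------+----------
Keyboard | Books    
Lamp     | Furniture


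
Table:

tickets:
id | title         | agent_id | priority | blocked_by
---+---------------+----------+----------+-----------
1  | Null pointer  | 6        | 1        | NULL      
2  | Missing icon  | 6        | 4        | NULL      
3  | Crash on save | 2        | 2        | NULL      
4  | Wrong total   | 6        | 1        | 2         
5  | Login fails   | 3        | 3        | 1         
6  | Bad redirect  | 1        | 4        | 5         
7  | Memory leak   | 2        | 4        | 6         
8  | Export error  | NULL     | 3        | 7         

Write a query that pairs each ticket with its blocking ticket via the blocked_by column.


This is a self-join: tickets is joined to a second copy of itself, matching each row's blocked_by to another row's id. Use LEFT JOIN so rows with blocked_by=NULL are kept.
  - ticket 1 (Null pointer): blocked_by=NULL -> NULL
  - ticket 2 (Missing icon): blocked_by=NULL -> NULL
  - ticket 3 (Crash on save): blocked_by=NULL -> NULL
  - ticket 4 (Wrong total): blocked_by=2 -> Missing icon
  - ticket 5 (Login fails): blocked_by=1 -> Null pointer
  - ticket 6 (Bad redirect): blocked_by=5 -> Login fails
  - ticket 7 (Memory leak): blocked_by=6 -> Bad redirect
  - ticket 8 (Export error): blocked_by=7 -> Memory leak

SQL:
SELECT a.title AS item, b.title AS blocked_by
FROM tickets a
LEFT JOIN tickets b ON a.blocked_by = b.id

Result:
item          | blocked_by  
--------------+-------------
Null pointer  | NULL        
Missing icon  | NULL        
Crash on save | NULL        
Wrong total   | Missing icon
Login fails   | Null pointer
Bad redirect  | Login fails 
Memory leak   | Bad redirect
Export error  | Memory leak 


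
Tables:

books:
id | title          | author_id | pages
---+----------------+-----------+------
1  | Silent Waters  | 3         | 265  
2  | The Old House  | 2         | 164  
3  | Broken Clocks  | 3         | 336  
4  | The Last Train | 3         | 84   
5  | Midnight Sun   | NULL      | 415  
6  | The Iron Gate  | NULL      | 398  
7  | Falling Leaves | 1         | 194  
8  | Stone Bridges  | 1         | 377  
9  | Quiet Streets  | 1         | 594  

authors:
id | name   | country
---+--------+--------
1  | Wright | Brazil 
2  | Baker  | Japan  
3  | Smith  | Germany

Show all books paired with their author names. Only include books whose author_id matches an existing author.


INNER JOIN keeps only books rows whose author_id matches an id in authors. Walk through each book:
  - book 1 (Silent Waters): author_id=3 -> matches Smith
  - book 2 (The Old House): author_id=2 -> matches Baker
  - book 3 (Broken Clocks): author_id=3 -> matches Smith
  - book 4 (The Last Train): author_id=3 -> matches Smith
  - book 5 (Midnight Sun): author_id=NULL, no match -> dropped
  - book 6 (The Iron Gate): author_id=NULL, no match -> dropped
  - book 7 (Falling Leaves): author_id=1 -> matches Wright
  - book 8 (Stone Bridges): author_id=1 -> matches Wright
  - book 9 (Quiet Streets): author_id=1 -> matches Wright
So 2 of 9 rows are dropped.

SQL:
SELECT a.title, b.name AS author
FROM books a
INNER JOIN authors b ON a.author_id = b.id

Result:
title          | author
---------------+-------
Silent Waters  | Smith 
The Old House  | Baker 
Broken Clocks  | Smith 
The Last Train | Smith 
Falling Leaves | Wright
Stone Bridges  | Wright
Quiet Streets  | Wright


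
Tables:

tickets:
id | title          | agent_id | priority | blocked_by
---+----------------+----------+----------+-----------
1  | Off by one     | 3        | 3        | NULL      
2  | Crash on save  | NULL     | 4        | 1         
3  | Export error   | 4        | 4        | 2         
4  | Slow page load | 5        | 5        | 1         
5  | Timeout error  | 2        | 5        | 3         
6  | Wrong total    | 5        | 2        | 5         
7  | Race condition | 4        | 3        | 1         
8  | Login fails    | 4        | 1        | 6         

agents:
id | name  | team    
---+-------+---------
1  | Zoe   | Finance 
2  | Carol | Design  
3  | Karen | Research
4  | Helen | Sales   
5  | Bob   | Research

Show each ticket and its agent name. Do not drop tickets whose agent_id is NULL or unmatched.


LEFT JOIN keeps every row from tickets (the left table); where agent_id has no match in agents, the agent columns become NULL. Walk through each ticket:
  - ticket 1 (Off by one): agent_id=3 -> matches Karen
  - ticket 2 (Crash on save): agent_id=NULL, no match -> kept with NULL
  - ticket 3 (Export error): agent_id=4 -> matches Helen
  - ticket 4 (Slow page load): agent_id=5 -> matches Bob
  - ticket 5 (Timeout error): agent_id=2 -> matches Carol
  - ticket 6 (Wrong total): agent_id=5 -> matches Bob
  - ticket 7 (Race condition): agent_id=4 -> matches Helen
  - ticket 8 (Login fails): agent_id=4 -> matches Helen
All 8 rows appear; 1 has NULL agent.

SQL:
SELECT a.title, b.name AS agent
FROM tickets a
LEFT JOIN agents b ON a.agent_id = b.id

Result:
title          | agent
---------------+------
Off by one     | Karen
Crash on save  | NULL 
Export error   | Helen
Slow page load | Bob  
Timeout error  | Carol
Wrong total    | Bob  
Race condition | Helen
Login fails    | Helen


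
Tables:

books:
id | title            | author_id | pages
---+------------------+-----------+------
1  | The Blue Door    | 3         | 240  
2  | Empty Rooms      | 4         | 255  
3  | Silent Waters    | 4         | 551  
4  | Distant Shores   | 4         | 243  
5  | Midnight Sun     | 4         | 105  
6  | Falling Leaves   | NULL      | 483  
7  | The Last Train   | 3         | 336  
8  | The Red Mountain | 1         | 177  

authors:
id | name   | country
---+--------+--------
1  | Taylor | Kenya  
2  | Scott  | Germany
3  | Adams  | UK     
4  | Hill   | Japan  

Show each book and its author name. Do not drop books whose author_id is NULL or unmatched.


LEFT JOIN keeps every row from books (the left table); where author_id has no match in authors, the author columns become NULL. Walk through each book:
  - book 1 (The Blue Door): author_id=3 -> matches Adams
  - book 2 (Empty Rooms): author_id=4 -> matches Hill
  - book 3 (Silent Waters): author_id=4 -> matches Hill
  - book 4 (Distant Shores): author_id=4 -> matches Hill
  - book 5 (Midnight Sun): author_id=4 -> matches Hill
  - book 6 (Falling Leaves): author_id=NULL, no match -> kept with NULL
  - book 7 (The Last Train): author_id=3 -> matches Adams
  - book 8 (The Red Mountain): author_id=1 -> matches Taylor
All 8 rows appear; 1 has NULL author.

SQL:
SELECT a.title, b.name AS author
FROM books a
LEFT JOIN authors b ON a.author_id = b.id

Result:
title            | author
-----------------+-------
The Blue Door    | Adams 
Empty Rooms      | Hill  
Silent Waters    | Hill  
Distant Shores   | Hill  
Midnight Sun     | Hill  
Falling Leaves   | NULL  
The Last Train   | Adams 
The Red Mountain | Taylor


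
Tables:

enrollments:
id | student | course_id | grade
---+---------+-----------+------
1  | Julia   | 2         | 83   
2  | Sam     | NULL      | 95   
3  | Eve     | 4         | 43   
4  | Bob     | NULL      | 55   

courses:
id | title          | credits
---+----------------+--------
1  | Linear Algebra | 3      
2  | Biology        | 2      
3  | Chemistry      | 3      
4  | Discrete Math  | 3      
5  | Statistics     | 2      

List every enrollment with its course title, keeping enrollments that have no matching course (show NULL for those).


LEFT JOIN keeps every row from enrollments (the left table); where course_id has no match in courses, the course columns become NULL. Walk through each enrollment:
  - enrollment 1 (Julia): course_id=2 -> matches Biology
  - enrollment 2 (Sam): course_id=NULL, no match -> kept with NULL
  - enrollment 3 (Eve): course_id=4 -> matches Discrete Math
  - enrollment 4 (Bob): course_id=NULL, no match -> kept with NULL
All 4 rows appear; 2 have NULL course.

SQL:
SELECT a.student, b.title AS course
FROM enrollments a
LEFT JOIN courses b ON a.course_id = b.id

Result:
student | course       
--------+--------------
Julia   | Biology      
Sam     | NULL         
Eve     | Discrete Math
Bob     | NULL         


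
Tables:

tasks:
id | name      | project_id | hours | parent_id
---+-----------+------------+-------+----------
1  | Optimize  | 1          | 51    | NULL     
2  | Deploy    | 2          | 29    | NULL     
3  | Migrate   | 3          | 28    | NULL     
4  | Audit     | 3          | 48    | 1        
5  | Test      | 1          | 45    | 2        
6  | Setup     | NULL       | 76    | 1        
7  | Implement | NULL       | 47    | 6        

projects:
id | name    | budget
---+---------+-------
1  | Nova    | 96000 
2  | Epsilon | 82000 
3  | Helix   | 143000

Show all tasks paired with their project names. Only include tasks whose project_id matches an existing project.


INNER JOIN keeps only tasks rows whose project_id matches an id in projects. Walk through each task:
  - task 1 (Optimize): project_id=1 -> matches Nova
  - task 2 (Deploy): project_id=2 -> matches Epsilon
  - task 3 (Migrate): project_id=3 -> matches Helix
  - task 4 (Audit): project_id=3 -> matches Helix
  - task 5 (Test): project_id=1 -> matches Nova
  - task 6 (Setup): project_id=NULL, no match -> dropped
  - task 7 (Implement): project_id=NULL, no match -> dropped
So 2 of 7 rows are dropped.

SQL:
SELECT a.name, b.name AS project
FROM tasks a
INNER JOIN projects b ON a.project_id = b.id

Result:
name     | project
---------+--------
Optimize | Nova   
Deploy   | Epsilon
Migrate  | Helix  
Audit    | Helix  
Test     | Nova   


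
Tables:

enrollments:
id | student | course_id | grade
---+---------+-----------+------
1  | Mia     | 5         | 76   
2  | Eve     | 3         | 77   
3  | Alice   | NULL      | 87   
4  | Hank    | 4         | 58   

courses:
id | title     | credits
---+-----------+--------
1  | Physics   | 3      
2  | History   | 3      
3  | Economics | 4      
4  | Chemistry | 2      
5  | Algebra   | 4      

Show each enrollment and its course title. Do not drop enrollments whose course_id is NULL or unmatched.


LEFT JOIN keeps every row from enrollments (the left table); where course_id has no match in courses, the course columns become NULL. Walk through each enrollment:
  - enrollment 1 (Mia): course_id=5 -> matches Algebra
  - enrollment 2 (Eve): course_id=3 -> matches Economics
  - enrollment 3 (Alice): course_id=NULL, no match -> kept with NULL
  - enrollment 4 (Hank): course_id=4 -> matches Chemistry
All 4 rows appear; 1 has NULL course.

SQL:
SELECT a.student, b.title AS course
FROM enrollments a
LEFT JOIN courses b ON a.course_id = b.id

Result:
student | course   
--------+----------
Mia     | Algebra  
Eve     | Economics
Alice   | NULL     
Hank    | Chemistry


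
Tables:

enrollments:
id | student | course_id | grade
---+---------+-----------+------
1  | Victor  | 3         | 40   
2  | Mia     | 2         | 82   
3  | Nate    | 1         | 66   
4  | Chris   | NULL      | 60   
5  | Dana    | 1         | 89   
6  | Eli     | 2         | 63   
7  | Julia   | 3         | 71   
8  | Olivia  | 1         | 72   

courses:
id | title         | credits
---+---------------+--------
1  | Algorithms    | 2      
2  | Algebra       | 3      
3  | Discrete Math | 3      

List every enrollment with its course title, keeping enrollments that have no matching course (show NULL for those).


LEFT JOIN keeps every row from enrollments (the left table); where course_id has no match in courses, the course columns become NULL. Walk through each enrollment:
  - enrollment 1 (Victor): course_id=3 -> matches Discrete Math
  - enrollment 2 (Mia): course_id=2 -> matches Algebra
  - enrollment 3 (Nate): course_id=1 -> matches Algorithms
  - enrollment 4 (Chris): course_id=NULL, no match -> kept with NULL
  - enrollment 5 (Dana): course_id=1 -> matches Algorithms
  - enrollment 6 (Eli): course_id=2 -> matches Algebra
  - enrollment 7 (Julia): course_id=3 -> matches Discrete Math
  - enrollment 8 (Olivia): course_id=1 -> matches Algorithms
All 8 rows appear; 1 has NULL course.

SQL:
SELECT a.student, b.title AS course
FROM enrollments a
LEFT JOIN courses b ON a.course_id = b.id

Result:
student | course       
--------+--------------
Victor  | Discrete Math
Mia     | Algebra      
Nate    | Algorithms   
Chris   | NULL         
Dana    | Algorithms   
Eli     | Algebra      
Julia   | Discrete Math
Olivia  | Algorithms   


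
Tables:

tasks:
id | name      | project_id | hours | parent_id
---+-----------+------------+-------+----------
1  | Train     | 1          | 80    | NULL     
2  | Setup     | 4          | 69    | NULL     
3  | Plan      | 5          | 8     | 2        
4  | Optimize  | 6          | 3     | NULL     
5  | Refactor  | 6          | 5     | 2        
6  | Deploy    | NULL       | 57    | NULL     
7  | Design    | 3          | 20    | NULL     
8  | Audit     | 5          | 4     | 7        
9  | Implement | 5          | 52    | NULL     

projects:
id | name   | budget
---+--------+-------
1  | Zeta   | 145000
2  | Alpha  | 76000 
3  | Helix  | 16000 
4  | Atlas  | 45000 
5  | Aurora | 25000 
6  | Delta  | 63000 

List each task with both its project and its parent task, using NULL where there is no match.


Two LEFT JOINs from the same base table tasks: one to projects via project_id, one to tasks itself via parent_id. Both are LEFT so every task is preserved.
Match against projects:
  - task 1 (Train): project_id=1 -> matches Zeta
  - task 2 (Setup): project_id=4 -> matches Atlas
  - task 3 (Plan): project_id=5 -> matches Aurora
  - task 4 (Optimize): project_id=6 -> matches Delta
  - task 5 (Refactor): project_id=6 -> matches Delta
  - task 6 (Deploy): project_id=NULL, no match -> kept with NULL
  - task 7 (Design): project_id=3 -> matches Helix
  - task 8 (Audit): project_id=5 -> matches Aurora
  - task 9 (Implement): project_id=5 -> matches Aurora
Match against tasks (self):
  - task 1 (Train): parent_id=NULL -> NULL
  - task 2 (Setup): parent_id=NULL -> NULL
  - task 3 (Plan): parent_id=2 -> Setup
  - task 4 (Optimize): parent_id=NULL -> NULL
  - task 5 (Refactor): parent_id=2 -> Setup
  - task 6 (Deploy): parent_id=NULL -> NULL
  - task 7 (Design): parent_id=NULL -> NULL
  - task 8 (Audit): parent_id=7 -> Design
  - task 9 (Implement): parent_id=NULL -> NULL

SQL:
SELECT a.name, b.name AS project, c.name AS parent
FROM tasks a
LEFT JOIN projects b ON a.project_id = b.id
LEFT JOIN tasks c ON a.parent_id = c.id

Result:
name      | project | parent
----------+---------+-------
Train     | Zeta    | NULL  
Setup     | Atlas   | NULL  
Plan      | Aurora  | Setup 
Optimize  | Delta   | NULL  
Refactor  | Delta   | Setup 
Deploy    | NULL    | NULL  
Design    | Helix   | NULL  
Audit     | Aurora  | Design
Implement | Aurora  | NULL  
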